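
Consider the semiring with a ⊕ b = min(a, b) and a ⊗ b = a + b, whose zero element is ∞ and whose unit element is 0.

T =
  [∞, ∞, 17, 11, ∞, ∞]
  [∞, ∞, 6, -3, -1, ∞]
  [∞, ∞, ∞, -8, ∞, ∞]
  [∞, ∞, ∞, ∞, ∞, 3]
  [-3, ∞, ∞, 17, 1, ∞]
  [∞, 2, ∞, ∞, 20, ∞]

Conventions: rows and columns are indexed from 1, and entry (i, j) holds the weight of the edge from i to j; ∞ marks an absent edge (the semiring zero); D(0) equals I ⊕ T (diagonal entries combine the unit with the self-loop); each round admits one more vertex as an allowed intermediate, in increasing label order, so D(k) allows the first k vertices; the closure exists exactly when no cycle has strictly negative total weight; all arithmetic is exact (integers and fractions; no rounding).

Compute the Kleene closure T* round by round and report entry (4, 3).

D(0):
  [0, ∞, 17, 11, ∞, ∞]
  [∞, 0, 6, -3, -1, ∞]
  [∞, ∞, 0, -8, ∞, ∞]
  [∞, ∞, ∞, 0, ∞, 3]
  [-3, ∞, ∞, 17, 0, ∞]
  [∞, 2, ∞, ∞, 20, 0]
D(1):
  [0, ∞, 17, 11, ∞, ∞]
  [∞, 0, 6, -3, -1, ∞]
  [∞, ∞, 0, -8, ∞, ∞]
  [∞, ∞, ∞, 0, ∞, 3]
  [-3, ∞, 14, 8, 0, ∞]
  [∞, 2, ∞, ∞, 20, 0]
D(2):
  [0, ∞, 17, 11, ∞, ∞]
  [∞, 0, 6, -3, -1, ∞]
  [∞, ∞, 0, -8, ∞, ∞]
  [∞, ∞, ∞, 0, ∞, 3]
  [-3, ∞, 14, 8, 0, ∞]
  [∞, 2, 8, -1, 1, 0]
D(3):
  [0, ∞, 17, 9, ∞, ∞]
  [∞, 0, 6, -3, -1, ∞]
  [∞, ∞, 0, -8, ∞, ∞]
  [∞, ∞, ∞, 0, ∞, 3]
  [-3, ∞, 14, 6, 0, ∞]
  [∞, 2, 8, -1, 1, 0]
D(4):
  [0, ∞, 17, 9, ∞, 12]
  [∞, 0, 6, -3, -1, 0]
  [∞, ∞, 0, -8, ∞, -5]
  [∞, ∞, ∞, 0, ∞, 3]
  [-3, ∞, 14, 6, 0, 9]
  [∞, 2, 8, -1, 1, 0]
D(5):
  [0, ∞, 17, 9, ∞, 12]
  [-4, 0, 6, -3, -1, 0]
  [∞, ∞, 0, -8, ∞, -5]
  [∞, ∞, ∞, 0, ∞, 3]
  [-3, ∞, 14, 6, 0, 9]
  [-2, 2, 8, -1, 1, 0]
D(6):
  [0, 14, 17, 9, 13, 12]
  [-4, 0, 6, -3, -1, 0]
  [-7, -3, 0, -8, -4, -5]
  [1, 5, 11, 0, 4, 3]
  [-3, 11, 14, 6, 0, 9]
  [-2, 2, 8, -1, 1, 0]
Answer: T*[4][3] = 11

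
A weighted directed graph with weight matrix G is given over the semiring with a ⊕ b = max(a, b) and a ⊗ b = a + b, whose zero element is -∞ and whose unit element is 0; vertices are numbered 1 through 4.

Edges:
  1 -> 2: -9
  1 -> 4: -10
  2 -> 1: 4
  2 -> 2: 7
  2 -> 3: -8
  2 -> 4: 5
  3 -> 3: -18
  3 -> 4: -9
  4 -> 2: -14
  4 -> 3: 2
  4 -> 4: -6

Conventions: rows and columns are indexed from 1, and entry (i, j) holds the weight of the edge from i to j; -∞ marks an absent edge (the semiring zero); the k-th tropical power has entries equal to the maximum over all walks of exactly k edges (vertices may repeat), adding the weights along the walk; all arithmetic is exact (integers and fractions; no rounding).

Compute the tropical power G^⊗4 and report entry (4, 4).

G^⊗2:
  [-5, -2, -8, -4]
  [11, 14, 7, 12]
  [-∞, -23, -7, -15]
  [-10, -7, -4, -7]
G^⊗3:
  [2, 5, -2, 3]
  [18, 21, 14, 19]
  [-19, -16, -13, -16]
  [-3, 0, -5, -2]
G^⊗4:
  [9, 12, 5, 10]
  [25, 28, 21, 26]
  [-12, -9, -14, -11]
  [4, 7, 0, 5]
Key observation: the optimum is the walk 4->2->2->2->4, with weight (-14) + 7 + 7 + 5 = 5.
Optimal value attained by: walk 4->2->2->2->4.
Answer: (G^⊗4)[4][4] = 5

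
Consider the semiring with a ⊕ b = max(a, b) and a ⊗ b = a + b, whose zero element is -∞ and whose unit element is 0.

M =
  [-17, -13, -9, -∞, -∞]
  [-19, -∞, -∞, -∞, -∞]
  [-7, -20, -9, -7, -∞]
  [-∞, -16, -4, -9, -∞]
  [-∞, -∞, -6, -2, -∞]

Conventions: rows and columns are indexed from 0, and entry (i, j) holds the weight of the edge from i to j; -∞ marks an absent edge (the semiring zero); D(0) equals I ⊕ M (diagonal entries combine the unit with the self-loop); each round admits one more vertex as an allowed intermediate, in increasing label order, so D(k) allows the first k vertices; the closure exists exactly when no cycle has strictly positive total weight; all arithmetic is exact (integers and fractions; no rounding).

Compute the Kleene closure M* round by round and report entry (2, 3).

D(0):
  [0, -13, -9, -∞, -∞]
  [-19, 0, -∞, -∞, -∞]
  [-7, -20, 0, -7, -∞]
  [-∞, -16, -4, 0, -∞]
  [-∞, -∞, -6, -2, 0]
D(1):
  [0, -13, -9, -∞, -∞]
  [-19, 0, -28, -∞, -∞]
  [-7, -20, 0, -7, -∞]
  [-∞, -16, -4, 0, -∞]
  [-∞, -∞, -6, -2, 0]
D(2):
  [0, -13, -9, -∞, -∞]
  [-19, 0, -28, -∞, -∞]
  [-7, -20, 0, -7, -∞]
  [-35, -16, -4, 0, -∞]
  [-∞, -∞, -6, -2, 0]
D(3):
  [0, -13, -9, -16, -∞]
  [-19, 0, -28, -35, -∞]
  [-7, -20, 0, -7, -∞]
  [-11, -16, -4, 0, -∞]
  [-13, -26, -6, -2, 0]
D(4):
  [0, -13, -9, -16, -∞]
  [-19, 0, -28, -35, -∞]
  [-7, -20, 0, -7, -∞]
  [-11, -16, -4, 0, -∞]
  [-13, -18, -6, -2, 0]
D(5):
  [0, -13, -9, -16, -∞]
  [-19, 0, -28, -35, -∞]
  [-7, -20, 0, -7, -∞]
  [-11, -16, -4, 0, -∞]
  [-13, -18, -6, -2, 0]
Answer: M*[2][3] = -7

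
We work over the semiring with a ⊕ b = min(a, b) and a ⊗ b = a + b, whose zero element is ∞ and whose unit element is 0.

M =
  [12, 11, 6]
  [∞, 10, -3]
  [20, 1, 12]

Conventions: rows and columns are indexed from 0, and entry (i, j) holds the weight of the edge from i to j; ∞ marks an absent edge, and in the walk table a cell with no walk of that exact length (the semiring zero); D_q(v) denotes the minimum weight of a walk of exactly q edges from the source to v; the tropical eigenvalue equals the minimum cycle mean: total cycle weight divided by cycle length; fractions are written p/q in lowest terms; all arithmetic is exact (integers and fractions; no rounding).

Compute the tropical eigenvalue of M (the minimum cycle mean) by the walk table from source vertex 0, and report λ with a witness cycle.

q=0: [0, ∞, ∞]
q=1: [12, 11, 6]
q=2: [24, 7, 8]
q=3: [28, 9, 4]
Optimal cycle mean attained by: cycle 1->2->1, total (-3) + 1, length 2.
Answer: λ = -1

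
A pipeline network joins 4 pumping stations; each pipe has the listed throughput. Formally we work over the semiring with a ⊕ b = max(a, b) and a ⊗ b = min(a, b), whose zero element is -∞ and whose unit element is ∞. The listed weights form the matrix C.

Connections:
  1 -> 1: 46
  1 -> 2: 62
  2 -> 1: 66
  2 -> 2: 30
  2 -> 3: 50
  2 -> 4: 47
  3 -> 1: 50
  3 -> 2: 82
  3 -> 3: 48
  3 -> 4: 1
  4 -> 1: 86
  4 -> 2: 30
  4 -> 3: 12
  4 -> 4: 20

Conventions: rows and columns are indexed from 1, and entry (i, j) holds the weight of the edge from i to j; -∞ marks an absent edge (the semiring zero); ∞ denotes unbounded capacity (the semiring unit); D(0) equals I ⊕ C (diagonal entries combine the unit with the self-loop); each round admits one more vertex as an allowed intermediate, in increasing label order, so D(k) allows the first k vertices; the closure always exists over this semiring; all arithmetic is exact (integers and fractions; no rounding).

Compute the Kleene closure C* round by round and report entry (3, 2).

D(0):
  [∞, 62, -∞, -∞]
  [66, ∞, 50, 47]
  [50, 82, ∞, 1]
  [86, 30, 12, ∞]
D(1):
  [∞, 62, -∞, -∞]
  [66, ∞, 50, 47]
  [50, 82, ∞, 1]
  [86, 62, 12, ∞]
D(2):
  [∞, 62, 50, 47]
  [66, ∞, 50, 47]
  [66, 82, ∞, 47]
  [86, 62, 50, ∞]
D(3):
  [∞, 62, 50, 47]
  [66, ∞, 50, 47]
  [66, 82, ∞, 47]
  [86, 62, 50, ∞]
D(4):
  [∞, 62, 50, 47]
  [66, ∞, 50, 47]
  [66, 82, ∞, 47]
  [86, 62, 50, ∞]
Answer: C*[3][2] = 82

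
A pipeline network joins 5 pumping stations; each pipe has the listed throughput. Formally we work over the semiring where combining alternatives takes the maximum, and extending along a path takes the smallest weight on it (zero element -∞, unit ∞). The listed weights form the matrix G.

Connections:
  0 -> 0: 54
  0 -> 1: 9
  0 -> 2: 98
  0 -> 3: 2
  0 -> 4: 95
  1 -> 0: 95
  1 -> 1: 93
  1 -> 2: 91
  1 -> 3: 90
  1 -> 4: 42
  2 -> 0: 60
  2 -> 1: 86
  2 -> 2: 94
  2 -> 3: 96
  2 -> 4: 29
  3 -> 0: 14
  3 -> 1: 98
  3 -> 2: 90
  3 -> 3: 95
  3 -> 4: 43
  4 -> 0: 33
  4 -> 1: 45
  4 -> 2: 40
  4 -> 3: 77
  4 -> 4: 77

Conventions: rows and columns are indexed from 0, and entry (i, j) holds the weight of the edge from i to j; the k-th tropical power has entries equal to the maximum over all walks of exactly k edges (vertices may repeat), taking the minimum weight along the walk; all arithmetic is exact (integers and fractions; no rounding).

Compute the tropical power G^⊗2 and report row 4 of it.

G^⊗2:
  [60, 86, 94, 96, 77]
  [93, 93, 95, 91, 95]
  [86, 96, 94, 95, 60]
  [95, 95, 91, 95, 43]
  [45, 77, 77, 77, 77]
Answer: row 4 of G^⊗2 = [45, 77, 77, 77, 77]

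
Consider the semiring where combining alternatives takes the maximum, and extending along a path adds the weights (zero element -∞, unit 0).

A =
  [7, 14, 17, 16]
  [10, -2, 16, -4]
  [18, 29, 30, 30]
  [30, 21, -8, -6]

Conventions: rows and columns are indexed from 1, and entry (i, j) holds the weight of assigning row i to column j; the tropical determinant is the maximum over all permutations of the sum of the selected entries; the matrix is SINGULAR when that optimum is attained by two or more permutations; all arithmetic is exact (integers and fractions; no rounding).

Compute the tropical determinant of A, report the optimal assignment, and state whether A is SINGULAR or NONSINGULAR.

σ = (1, 2, 3, 4): 7 + (-2) + 30 + (-6) = 29
σ = (1, 2, 4, 3): 7 + (-2) + 30 + (-8) = 27
σ = (1, 3, 2, 4): 7 + 16 + 29 + (-6) = 46
σ = (1, 3, 4, 2): 7 + 16 + 30 + 21 = 74
σ = (1, 4, 2, 3): 7 + (-4) + 29 + (-8) = 24
σ = (1, 4, 3, 2): 7 + (-4) + 30 + 21 = 54
σ = (2, 1, 3, 4): 14 + 10 + 30 + (-6) = 48
σ = (2, 1, 4, 3): 14 + 10 + 30 + (-8) = 46
σ = (2, 3, 1, 4): 14 + 16 + 18 + (-6) = 42
σ = (2, 3, 4, 1): 14 + 16 + 30 + 30 = 90
σ = (2, 4, 1, 3): 14 + (-4) + 18 + (-8) = 20
σ = (2, 4, 3, 1): 14 + (-4) + 30 + 30 = 70
σ = (3, 1, 2, 4): 17 + 10 + 29 + (-6) = 50
σ = (3, 1, 4, 2): 17 + 10 + 30 + 21 = 78
σ = (3, 2, 1, 4): 17 + (-2) + 18 + (-6) = 27
σ = (3, 2, 4, 1): 17 + (-2) + 30 + 30 = 75
σ = (3, 4, 1, 2): 17 + (-4) + 18 + 21 = 52
σ = (3, 4, 2, 1): 17 + (-4) + 29 + 30 = 72
σ = (4, 1, 2, 3): 16 + 10 + 29 + (-8) = 47
σ = (4, 1, 3, 2): 16 + 10 + 30 + 21 = 77
σ = (4, 2, 1, 3): 16 + (-2) + 18 + (-8) = 24
σ = (4, 2, 3, 1): 16 + (-2) + 30 + 30 = 74
σ = (4, 3, 1, 2): 16 + 16 + 18 + 21 = 71
σ = (4, 3, 2, 1): 16 + 16 + 29 + 30 = 91
Optimal value attained by: σ = (4, 3, 2, 1).
Answer: det⊕(A) = 91; verdict: NONSINGULAR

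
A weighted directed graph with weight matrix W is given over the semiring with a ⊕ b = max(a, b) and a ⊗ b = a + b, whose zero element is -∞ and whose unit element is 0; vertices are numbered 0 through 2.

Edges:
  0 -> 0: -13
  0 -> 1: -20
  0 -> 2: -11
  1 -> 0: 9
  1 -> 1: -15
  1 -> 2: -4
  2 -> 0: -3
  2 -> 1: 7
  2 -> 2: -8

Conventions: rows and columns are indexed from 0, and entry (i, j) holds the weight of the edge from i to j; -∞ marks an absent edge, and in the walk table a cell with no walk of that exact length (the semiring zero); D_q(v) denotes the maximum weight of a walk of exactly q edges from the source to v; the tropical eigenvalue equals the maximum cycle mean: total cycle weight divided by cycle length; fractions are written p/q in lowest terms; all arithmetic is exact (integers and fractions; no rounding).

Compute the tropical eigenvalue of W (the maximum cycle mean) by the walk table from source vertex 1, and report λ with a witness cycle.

q=0: [-∞, 0, -∞]
q=1: [9, -15, -4]
q=2: [-4, 3, -2]
q=3: [12, 5, -1]
Optimal cycle mean attained by: cycle 0->2->1->0, total (-11) + 7 + 9, length 3.
Answer: λ = 5/3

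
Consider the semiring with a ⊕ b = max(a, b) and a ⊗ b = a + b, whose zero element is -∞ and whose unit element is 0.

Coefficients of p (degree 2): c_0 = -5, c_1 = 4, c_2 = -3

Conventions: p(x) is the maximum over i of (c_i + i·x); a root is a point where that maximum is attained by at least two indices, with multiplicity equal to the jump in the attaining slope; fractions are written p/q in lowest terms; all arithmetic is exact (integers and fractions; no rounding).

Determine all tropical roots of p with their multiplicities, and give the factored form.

hull edge (i=0, c=-5) to (i=1, c=4): slope 9, span 1
hull edge (i=1, c=4) to (i=2, c=-3): slope -7, span 1
Factored form: p(x) = -3 ⊗ (x ⊕ (-9)) ⊗ (x ⊕ 7)
Answer: roots = -9 (mult 1), 7 (mult 1)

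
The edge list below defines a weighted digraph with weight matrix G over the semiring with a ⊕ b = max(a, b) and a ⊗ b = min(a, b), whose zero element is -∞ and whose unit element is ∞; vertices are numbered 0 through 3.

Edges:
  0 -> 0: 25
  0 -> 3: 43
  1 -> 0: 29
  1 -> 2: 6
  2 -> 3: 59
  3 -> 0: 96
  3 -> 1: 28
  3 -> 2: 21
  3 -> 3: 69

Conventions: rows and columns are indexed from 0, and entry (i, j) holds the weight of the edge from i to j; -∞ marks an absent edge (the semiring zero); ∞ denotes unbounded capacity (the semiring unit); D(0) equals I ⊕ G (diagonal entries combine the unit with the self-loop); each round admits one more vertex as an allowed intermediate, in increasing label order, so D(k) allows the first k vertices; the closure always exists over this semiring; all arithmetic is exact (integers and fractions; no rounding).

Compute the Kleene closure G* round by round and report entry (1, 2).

D(0):
  [∞, -∞, -∞, 43]
  [29, ∞, 6, -∞]
  [-∞, -∞, ∞, 59]
  [96, 28, 21, ∞]
D(1):
  [∞, -∞, -∞, 43]
  [29, ∞, 6, 29]
  [-∞, -∞, ∞, 59]
  [96, 28, 21, ∞]
D(2):
  [∞, -∞, -∞, 43]
  [29, ∞, 6, 29]
  [-∞, -∞, ∞, 59]
  [96, 28, 21, ∞]
D(3):
  [∞, -∞, -∞, 43]
  [29, ∞, 6, 29]
  [-∞, -∞, ∞, 59]
  [96, 28, 21, ∞]
D(4):
  [∞, 28, 21, 43]
  [29, ∞, 21, 29]
  [59, 28, ∞, 59]
  [96, 28, 21, ∞]
Answer: G*[1][2] = 21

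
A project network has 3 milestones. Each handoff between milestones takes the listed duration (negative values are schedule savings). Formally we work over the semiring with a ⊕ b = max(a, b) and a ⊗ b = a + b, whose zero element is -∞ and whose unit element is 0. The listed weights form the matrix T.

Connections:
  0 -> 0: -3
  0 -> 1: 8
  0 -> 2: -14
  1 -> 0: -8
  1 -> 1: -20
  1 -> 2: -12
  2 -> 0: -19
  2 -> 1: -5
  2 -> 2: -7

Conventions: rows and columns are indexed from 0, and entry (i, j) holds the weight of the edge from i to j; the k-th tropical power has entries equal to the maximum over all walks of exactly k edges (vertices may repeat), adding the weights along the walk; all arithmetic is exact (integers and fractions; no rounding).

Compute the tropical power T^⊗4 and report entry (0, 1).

T^⊗2:
  [0, 5, -4]
  [-11, 0, -19]
  [-13, -11, -14]
T^⊗3:
  [-3, 8, -7]
  [-8, -3, -12]
  [-16, -5, -21]
T^⊗4:
  [0, 5, -4]
  [-11, 0, -15]
  [-13, -8, -17]
Key observation: the optimum is the walk 0->0->1->0->1, with weight (-3) + 8 + (-8) + 8 = 5.
Optimal value attained by: walk 0->0->1->0->1.
Answer: (T^⊗4)[0][1] = 5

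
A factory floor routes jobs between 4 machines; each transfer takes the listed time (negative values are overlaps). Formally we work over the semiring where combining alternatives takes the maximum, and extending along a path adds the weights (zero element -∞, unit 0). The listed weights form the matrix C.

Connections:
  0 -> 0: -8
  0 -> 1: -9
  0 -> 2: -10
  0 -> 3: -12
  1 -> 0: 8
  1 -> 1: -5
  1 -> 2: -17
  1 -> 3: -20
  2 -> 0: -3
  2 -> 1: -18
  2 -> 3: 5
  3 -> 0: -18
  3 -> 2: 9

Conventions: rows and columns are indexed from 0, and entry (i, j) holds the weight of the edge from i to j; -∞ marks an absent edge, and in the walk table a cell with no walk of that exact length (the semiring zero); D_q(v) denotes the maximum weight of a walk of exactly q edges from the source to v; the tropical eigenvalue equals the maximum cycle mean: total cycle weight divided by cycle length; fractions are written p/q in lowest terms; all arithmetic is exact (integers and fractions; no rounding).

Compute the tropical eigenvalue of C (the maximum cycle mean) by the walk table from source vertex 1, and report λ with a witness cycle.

q=0: [-∞, 0, -∞, -∞]
q=1: [8, -5, -17, -20]
q=2: [3, -1, -2, -4]
q=3: [7, -6, 5, 3]
q=4: [2, -2, 12, 10]
Optimal cycle mean attained by: cycle 2->3->2, total 5 + 9, length 2.
Answer: λ = 7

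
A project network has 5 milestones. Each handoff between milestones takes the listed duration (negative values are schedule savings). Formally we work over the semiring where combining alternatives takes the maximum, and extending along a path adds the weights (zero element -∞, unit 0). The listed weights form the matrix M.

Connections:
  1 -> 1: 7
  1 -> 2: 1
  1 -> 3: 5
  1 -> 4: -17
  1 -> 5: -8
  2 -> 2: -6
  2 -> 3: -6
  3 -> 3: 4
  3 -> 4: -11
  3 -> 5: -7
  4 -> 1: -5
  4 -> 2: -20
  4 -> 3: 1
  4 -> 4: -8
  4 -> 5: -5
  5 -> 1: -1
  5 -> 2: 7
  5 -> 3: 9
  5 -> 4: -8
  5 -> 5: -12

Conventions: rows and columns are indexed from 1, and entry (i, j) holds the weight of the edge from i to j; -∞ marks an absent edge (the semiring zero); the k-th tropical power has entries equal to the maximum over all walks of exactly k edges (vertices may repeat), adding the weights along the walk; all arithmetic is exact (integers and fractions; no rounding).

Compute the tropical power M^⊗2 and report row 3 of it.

M^⊗2:
  [14, 8, 12, -6, -1]
  [-∞, -12, -2, -17, -13]
  [-8, 0, 8, -7, -3]
  [2, 2, 5, -10, -6]
  [6, 1, 13, -2, 2]
Answer: row 3 of M^⊗2 = [-8, 0, 8, -7, -3]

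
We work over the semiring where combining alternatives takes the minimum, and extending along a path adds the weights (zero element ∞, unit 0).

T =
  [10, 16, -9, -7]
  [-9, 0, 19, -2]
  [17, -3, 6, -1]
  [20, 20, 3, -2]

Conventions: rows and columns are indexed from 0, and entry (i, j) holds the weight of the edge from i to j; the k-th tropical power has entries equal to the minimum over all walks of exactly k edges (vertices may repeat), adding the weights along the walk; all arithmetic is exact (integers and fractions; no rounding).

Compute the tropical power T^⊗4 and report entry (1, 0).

T^⊗2:
  [7, -12, -4, -10]
  [-9, 0, -18, -16]
  [-12, -3, 2, -5]
  [11, 0, 1, -4]
T^⊗3:
  [-21, -12, -7, -14]
  [-9, -21, -18, -19]
  [-12, -3, -21, -19]
  [-9, -2, -1, -6]
T^⊗4:
  [-21, -12, -30, -28]
  [-30, -21, -18, -23]
  [-12, -24, -21, -22]
  [-11, -4, -18, -16]
Key observation: the optimum is the walk 1->0->2->1->0, with weight (-9) + (-9) + (-3) + (-9) = -30.
Optimal value attained by: walk 1->0->2->1->0.
Answer: (T^⊗4)[1][0] = -30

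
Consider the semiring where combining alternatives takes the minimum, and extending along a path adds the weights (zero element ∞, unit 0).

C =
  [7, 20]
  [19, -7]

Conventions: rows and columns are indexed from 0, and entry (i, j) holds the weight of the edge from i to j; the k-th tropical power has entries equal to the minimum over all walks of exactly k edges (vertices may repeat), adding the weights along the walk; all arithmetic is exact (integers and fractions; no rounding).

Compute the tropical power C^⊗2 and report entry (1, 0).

C^⊗2:
  [14, 13]
  [12, -14]
Key observation: the optimum is the walk 1->1->0, with weight (-7) + 19 = 12.
Optimal value attained by: walk 1->1->0.
Answer: (C^⊗2)[1][0] = 12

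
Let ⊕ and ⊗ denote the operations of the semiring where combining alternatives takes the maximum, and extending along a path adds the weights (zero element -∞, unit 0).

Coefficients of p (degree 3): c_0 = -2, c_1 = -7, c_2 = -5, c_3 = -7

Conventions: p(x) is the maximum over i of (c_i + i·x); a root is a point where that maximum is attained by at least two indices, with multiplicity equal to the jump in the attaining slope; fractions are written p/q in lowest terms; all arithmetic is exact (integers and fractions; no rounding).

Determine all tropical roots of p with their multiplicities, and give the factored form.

hull edge (i=0, c=-2) to (i=2, c=-5): slope -3/2, span 2
hull edge (i=2, c=-5) to (i=3, c=-7): slope -2, span 1
Factored form: p(x) = -7 ⊗ (x ⊕ 3/2) ⊗ (x ⊕ 3/2) ⊗ (x ⊕ 2)
Answer: roots = 3/2 (mult 2), 2 (mult 1)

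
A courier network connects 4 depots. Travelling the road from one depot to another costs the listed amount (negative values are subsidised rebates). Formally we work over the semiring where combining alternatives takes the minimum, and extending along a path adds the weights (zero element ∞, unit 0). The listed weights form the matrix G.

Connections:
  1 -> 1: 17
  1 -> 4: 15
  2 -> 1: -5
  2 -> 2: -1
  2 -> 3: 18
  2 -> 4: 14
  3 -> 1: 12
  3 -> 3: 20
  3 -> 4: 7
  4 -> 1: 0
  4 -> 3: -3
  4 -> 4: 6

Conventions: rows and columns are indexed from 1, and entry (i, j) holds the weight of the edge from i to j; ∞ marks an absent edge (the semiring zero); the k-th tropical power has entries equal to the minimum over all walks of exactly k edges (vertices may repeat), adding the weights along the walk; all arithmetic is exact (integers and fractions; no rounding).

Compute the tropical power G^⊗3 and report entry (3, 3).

G^⊗2:
  [15, ∞, 12, 21]
  [-6, -2, 11, 10]
  [7, ∞, 4, 13]
  [6, ∞, 3, 4]
G^⊗3:
  [21, ∞, 18, 19]
  [-7, -3, 7, 9]
  [13, ∞, 10, 11]
  [4, ∞, 1, 10]
Key observation: the optimum is the walk 3->4->4->3, with weight 7 + 6 + (-3) = 10.
Optimal value attained by: walk 3->4->4->3.
Answer: (G^⊗3)[3][3] = 10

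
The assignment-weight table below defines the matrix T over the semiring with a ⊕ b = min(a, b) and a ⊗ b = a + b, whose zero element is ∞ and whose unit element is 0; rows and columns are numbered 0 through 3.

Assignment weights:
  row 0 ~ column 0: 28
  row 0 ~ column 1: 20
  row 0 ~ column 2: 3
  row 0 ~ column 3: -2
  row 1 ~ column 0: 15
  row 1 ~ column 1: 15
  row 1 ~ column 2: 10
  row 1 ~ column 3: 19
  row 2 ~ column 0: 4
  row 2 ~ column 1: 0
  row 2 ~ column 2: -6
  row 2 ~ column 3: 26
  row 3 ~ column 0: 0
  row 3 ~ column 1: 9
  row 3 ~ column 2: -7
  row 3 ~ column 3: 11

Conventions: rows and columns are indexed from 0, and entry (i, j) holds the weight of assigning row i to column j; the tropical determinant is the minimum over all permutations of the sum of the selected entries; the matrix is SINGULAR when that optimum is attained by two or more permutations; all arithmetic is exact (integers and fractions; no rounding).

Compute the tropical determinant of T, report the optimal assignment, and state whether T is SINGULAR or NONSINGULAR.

σ = (0, 1, 2, 3): 28 + 15 + (-6) + 11 = 48
σ = (0, 1, 3, 2): 28 + 15 + 26 + (-7) = 62
σ = (0, 2, 1, 3): 28 + 10 + 0 + 11 = 49
σ = (0, 2, 3, 1): 28 + 10 + 26 + 9 = 73
σ = (0, 3, 1, 2): 28 + 19 + 0 + (-7) = 40
σ = (0, 3, 2, 1): 28 + 19 + (-6) + 9 = 50
σ = (1, 0, 2, 3): 20 + 15 + (-6) + 11 = 40
σ = (1, 0, 3, 2): 20 + 15 + 26 + (-7) = 54
σ = (1, 2, 0, 3): 20 + 10 + 4 + 11 = 45
σ = (1, 2, 3, 0): 20 + 10 + 26 + 0 = 56
σ = (1, 3, 0, 2): 20 + 19 + 4 + (-7) = 36
σ = (1, 3, 2, 0): 20 + 19 + (-6) + 0 = 33
σ = (2, 0, 1, 3): 3 + 15 + 0 + 11 = 29
σ = (2, 0, 3, 1): 3 + 15 + 26 + 9 = 53
σ = (2, 1, 0, 3): 3 + 15 + 4 + 11 = 33
σ = (2, 1, 3, 0): 3 + 15 + 26 + 0 = 44
σ = (2, 3, 0, 1): 3 + 19 + 4 + 9 = 35
σ = (2, 3, 1, 0): 3 + 19 + 0 + 0 = 22
σ = (3, 0, 1, 2): (-2) + 15 + 0 + (-7) = 6
σ = (3, 0, 2, 1): (-2) + 15 + (-6) + 9 = 16
σ = (3, 1, 0, 2): (-2) + 15 + 4 + (-7) = 10
σ = (3, 1, 2, 0): (-2) + 15 + (-6) + 0 = 7
σ = (3, 2, 0, 1): (-2) + 10 + 4 + 9 = 21
σ = (3, 2, 1, 0): (-2) + 10 + 0 + 0 = 8
Optimal value attained by: σ = (3, 0, 1, 2).
Answer: det⊕(T) = 6; verdict: NONSINGULAR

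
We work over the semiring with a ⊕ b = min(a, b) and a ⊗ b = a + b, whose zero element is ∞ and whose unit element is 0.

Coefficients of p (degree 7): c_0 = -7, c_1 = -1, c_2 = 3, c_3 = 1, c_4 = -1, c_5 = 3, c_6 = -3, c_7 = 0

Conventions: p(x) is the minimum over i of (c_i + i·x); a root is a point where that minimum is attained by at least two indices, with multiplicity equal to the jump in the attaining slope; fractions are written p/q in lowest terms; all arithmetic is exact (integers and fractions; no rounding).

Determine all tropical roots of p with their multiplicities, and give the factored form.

hull edge (i=0, c=-7) to (i=6, c=-3): slope 2/3, span 6
hull edge (i=6, c=-3) to (i=7, c=0): slope 3, span 1
Factored form: p(x) = 0 ⊗ (x ⊕ (-3)) ⊗ (x ⊕ (-2/3)) ⊗ (x ⊕ (-2/3)) ⊗ (x ⊕ (-2/3)) ⊗ (x ⊕ (-2/3)) ⊗ (x ⊕ (-2/3)) ⊗ (x ⊕ (-2/3))
Answer: roots = -3 (mult 1), -2/3 (mult 6)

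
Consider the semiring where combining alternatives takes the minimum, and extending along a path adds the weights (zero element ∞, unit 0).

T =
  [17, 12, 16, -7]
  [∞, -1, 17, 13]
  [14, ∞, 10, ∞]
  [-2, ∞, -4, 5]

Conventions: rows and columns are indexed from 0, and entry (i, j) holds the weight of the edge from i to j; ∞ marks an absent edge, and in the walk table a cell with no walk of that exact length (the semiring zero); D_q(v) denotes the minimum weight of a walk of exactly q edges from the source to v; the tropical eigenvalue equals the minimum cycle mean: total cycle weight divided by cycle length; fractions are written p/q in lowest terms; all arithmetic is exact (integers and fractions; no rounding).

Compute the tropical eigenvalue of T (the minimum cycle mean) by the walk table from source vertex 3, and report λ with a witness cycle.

q=0: [∞, ∞, ∞, 0]
q=1: [-2, ∞, -4, 5]
q=2: [3, 10, 1, -9]
q=3: [-11, 9, -13, -4]
q=4: [-6, 1, -8, -18]
Optimal cycle mean attained by: cycle 0->3->0, total (-7) + (-2), length 2.
Answer: λ = -9/2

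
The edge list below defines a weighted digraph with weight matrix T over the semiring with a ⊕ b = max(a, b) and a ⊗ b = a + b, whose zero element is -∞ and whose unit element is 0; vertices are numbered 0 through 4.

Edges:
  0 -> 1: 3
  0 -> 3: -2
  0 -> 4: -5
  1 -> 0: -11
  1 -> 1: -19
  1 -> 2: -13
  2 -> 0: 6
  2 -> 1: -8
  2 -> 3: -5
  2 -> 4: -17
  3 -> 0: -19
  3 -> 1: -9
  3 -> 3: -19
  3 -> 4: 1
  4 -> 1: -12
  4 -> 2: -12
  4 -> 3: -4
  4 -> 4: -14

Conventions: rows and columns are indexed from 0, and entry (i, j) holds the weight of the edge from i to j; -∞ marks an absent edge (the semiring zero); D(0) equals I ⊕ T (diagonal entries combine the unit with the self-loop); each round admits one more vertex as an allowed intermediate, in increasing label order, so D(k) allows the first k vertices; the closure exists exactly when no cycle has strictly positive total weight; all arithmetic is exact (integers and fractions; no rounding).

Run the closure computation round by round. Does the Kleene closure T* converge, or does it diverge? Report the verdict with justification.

D(0):
  [0, 3, -∞, -2, -5]
  [-11, 0, -13, -∞, -∞]
  [6, -8, 0, -5, -17]
  [-19, -9, -∞, 0, 1]
  [-∞, -12, -12, -4, 0]
D(1):
  [0, 3, -∞, -2, -5]
  [-11, 0, -13, -13, -16]
  [6, 9, 0, 4, 1]
  [-19, -9, -∞, 0, 1]
  [-∞, -12, -12, -4, 0]
D(2):
  [0, 3, -10, -2, -5]
  [-11, 0, -13, -13, -16]
  [6, 9, 0, 4, 1]
  [-19, -9, -22, 0, 1]
  [-23, -12, -12, -4, 0]
D(3):
  [0, 3, -10, -2, -5]
  [-7, 0, -13, -9, -12]
  [6, 9, 0, 4, 1]
  [-16, -9, -22, 0, 1]
  [-6, -3, -12, -4, 0]
D(4):
  [0, 3, -10, -2, -1]
  [-7, 0, -13, -9, -8]
  [6, 9, 0, 4, 5]
  [-16, -9, -22, 0, 1]
  [-6, -3, -12, -4, 0]
D(5):
  [0, 3, -10, -2, -1]
  [-7, 0, -13, -9, -8]
  [6, 9, 0, 4, 5]
  [-5, -2, -11, 0, 1]
  [-6, -3, -12, -4, 0]
Key observation: every diagonal entry stays at the unit through all rounds, so no improving cycle exists.
Answer: CONVERGES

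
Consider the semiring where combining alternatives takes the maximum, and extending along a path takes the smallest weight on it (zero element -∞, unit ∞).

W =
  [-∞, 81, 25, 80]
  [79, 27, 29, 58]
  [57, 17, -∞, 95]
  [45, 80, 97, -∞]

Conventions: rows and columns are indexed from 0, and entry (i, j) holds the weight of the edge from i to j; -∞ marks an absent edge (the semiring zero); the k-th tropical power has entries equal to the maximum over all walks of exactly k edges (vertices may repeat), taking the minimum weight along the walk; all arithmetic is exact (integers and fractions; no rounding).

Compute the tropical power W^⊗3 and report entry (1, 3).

W^⊗2:
  [79, 80, 80, 58]
  [45, 79, 58, 79]
  [45, 80, 95, 57]
  [79, 45, 29, 95]
W^⊗3:
  [79, 79, 58, 80]
  [79, 79, 79, 58]
  [79, 57, 57, 95]
  [45, 80, 95, 79]
Key observation: the optimum is the walk 1->0->1->3, with weight 79 min 81 min 58 = 58.
Optimal value attained by: walk 1->0->1->3.
Answer: (W^⊗3)[1][3] = 58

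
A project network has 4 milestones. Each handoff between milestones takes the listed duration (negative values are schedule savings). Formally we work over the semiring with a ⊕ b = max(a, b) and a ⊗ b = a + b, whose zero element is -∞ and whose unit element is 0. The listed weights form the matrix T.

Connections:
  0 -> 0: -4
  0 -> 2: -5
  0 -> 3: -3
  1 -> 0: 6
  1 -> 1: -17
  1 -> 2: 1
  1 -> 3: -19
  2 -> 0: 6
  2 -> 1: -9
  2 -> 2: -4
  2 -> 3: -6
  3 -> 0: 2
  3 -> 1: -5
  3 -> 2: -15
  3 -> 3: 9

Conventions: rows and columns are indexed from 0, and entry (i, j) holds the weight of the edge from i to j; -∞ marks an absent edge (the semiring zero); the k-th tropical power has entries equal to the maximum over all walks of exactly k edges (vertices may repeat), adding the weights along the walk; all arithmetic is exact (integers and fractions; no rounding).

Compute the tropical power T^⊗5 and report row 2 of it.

T^⊗2:
  [1, -8, -9, 6]
  [7, -8, 1, 3]
  [2, -11, 1, 3]
  [11, 4, -3, 18]
T^⊗3:
  [8, 1, -4, 15]
  [7, -2, 2, 12]
  [7, -2, -3, 12]
  [20, 13, 6, 27]
T^⊗4:
  [17, 10, 3, 24]
  [14, 7, 2, 21]
  [14, 7, 2, 21]
  [29, 22, 15, 36]
T^⊗5:
  [26, 19, 12, 33]
  [23, 16, 9, 30]
  [23, 16, 9, 30]
  [38, 31, 24, 45]
Answer: row 2 of T^⊗5 = [23, 16, 9, 30]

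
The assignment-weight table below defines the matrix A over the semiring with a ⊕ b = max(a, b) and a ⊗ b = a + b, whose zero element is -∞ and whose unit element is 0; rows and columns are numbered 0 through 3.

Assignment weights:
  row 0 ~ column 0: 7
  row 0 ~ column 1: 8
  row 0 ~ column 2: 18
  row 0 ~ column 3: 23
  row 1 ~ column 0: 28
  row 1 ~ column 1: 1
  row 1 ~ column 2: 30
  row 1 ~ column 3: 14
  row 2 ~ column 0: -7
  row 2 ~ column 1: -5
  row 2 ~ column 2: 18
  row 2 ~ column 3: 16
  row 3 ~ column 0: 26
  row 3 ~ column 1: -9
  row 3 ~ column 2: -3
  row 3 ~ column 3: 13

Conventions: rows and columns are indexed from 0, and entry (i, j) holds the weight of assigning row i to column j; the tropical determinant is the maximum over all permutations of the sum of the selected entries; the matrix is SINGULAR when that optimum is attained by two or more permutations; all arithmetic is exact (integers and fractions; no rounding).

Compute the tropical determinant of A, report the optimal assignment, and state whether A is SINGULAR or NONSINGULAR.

σ = (0, 1, 2, 3): 7 + 1 + 18 + 13 = 39
σ = (0, 1, 3, 2): 7 + 1 + 16 + (-3) = 21
σ = (0, 2, 1, 3): 7 + 30 + (-5) + 13 = 45
σ = (0, 2, 3, 1): 7 + 30 + 16 + (-9) = 44
σ = (0, 3, 1, 2): 7 + 14 + (-5) + (-3) = 13
σ = (0, 3, 2, 1): 7 + 14 + 18 + (-9) = 30
σ = (1, 0, 2, 3): 8 + 28 + 18 + 13 = 67
σ = (1, 0, 3, 2): 8 + 28 + 16 + (-3) = 49
σ = (1, 2, 0, 3): 8 + 30 + (-7) + 13 = 44
σ = (1, 2, 3, 0): 8 + 30 + 16 + 26 = 80
σ = (1, 3, 0, 2): 8 + 14 + (-7) + (-3) = 12
σ = (1, 3, 2, 0): 8 + 14 + 18 + 26 = 66
σ = (2, 0, 1, 3): 18 + 28 + (-5) + 13 = 54
σ = (2, 0, 3, 1): 18 + 28 + 16 + (-9) = 53
σ = (2, 1, 0, 3): 18 + 1 + (-7) + 13 = 25
σ = (2, 1, 3, 0): 18 + 1 + 16 + 26 = 61
σ = (2, 3, 0, 1): 18 + 14 + (-7) + (-9) = 16
σ = (2, 3, 1, 0): 18 + 14 + (-5) + 26 = 53
σ = (3, 0, 1, 2): 23 + 28 + (-5) + (-3) = 43
σ = (3, 0, 2, 1): 23 + 28 + 18 + (-9) = 60
σ = (3, 1, 0, 2): 23 + 1 + (-7) + (-3) = 14
σ = (3, 1, 2, 0): 23 + 1 + 18 + 26 = 68
σ = (3, 2, 0, 1): 23 + 30 + (-7) + (-9) = 37
σ = (3, 2, 1, 0): 23 + 30 + (-5) + 26 = 74
Optimal value attained by: σ = (1, 2, 3, 0).
Answer: det⊕(A) = 80; verdict: NONSINGULAR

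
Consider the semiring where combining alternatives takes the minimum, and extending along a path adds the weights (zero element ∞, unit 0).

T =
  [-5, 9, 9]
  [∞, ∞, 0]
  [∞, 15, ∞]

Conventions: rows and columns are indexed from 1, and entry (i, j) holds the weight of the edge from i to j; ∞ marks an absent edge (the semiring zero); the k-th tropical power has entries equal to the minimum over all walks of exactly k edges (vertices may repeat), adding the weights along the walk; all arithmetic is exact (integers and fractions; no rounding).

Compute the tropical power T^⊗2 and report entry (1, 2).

T^⊗2:
  [-10, 4, 4]
  [∞, 15, ∞]
  [∞, ∞, 15]
Key observation: the optimum is the walk 1->1->2, with weight (-5) + 9 = 4.
Optimal value attained by: walk 1->1->2.
Answer: (T^⊗2)[1][2] = 4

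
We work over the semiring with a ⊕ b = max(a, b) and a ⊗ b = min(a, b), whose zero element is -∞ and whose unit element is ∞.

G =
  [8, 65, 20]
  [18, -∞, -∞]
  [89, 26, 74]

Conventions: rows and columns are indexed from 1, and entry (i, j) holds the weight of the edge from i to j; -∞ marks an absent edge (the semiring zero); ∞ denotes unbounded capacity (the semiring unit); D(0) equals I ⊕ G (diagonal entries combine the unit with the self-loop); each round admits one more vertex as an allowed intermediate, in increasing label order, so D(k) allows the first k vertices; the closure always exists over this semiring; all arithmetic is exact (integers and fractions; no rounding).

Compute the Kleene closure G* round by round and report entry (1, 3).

D(0):
  [∞, 65, 20]
  [18, ∞, -∞]
  [89, 26, ∞]
D(1):
  [∞, 65, 20]
  [18, ∞, 18]
  [89, 65, ∞]
D(2):
  [∞, 65, 20]
  [18, ∞, 18]
  [89, 65, ∞]
D(3):
  [∞, 65, 20]
  [18, ∞, 18]
  [89, 65, ∞]
Answer: G*[1][3] = 20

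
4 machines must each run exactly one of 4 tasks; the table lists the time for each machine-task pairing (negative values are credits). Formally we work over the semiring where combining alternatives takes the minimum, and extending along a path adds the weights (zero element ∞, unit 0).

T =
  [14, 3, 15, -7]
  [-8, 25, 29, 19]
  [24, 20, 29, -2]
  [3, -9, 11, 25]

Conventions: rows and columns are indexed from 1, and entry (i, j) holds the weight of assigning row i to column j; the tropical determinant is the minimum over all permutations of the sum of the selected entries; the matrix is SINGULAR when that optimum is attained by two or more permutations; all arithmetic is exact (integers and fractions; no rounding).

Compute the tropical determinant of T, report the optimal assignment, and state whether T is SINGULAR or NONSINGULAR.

σ = (1, 2, 3, 4): 14 + 25 + 29 + 25 = 93
σ = (1, 2, 4, 3): 14 + 25 + (-2) + 11 = 48
σ = (1, 3, 2, 4): 14 + 29 + 20 + 25 = 88
σ = (1, 3, 4, 2): 14 + 29 + (-2) + (-9) = 32
σ = (1, 4, 2, 3): 14 + 19 + 20 + 11 = 64
σ = (1, 4, 3, 2): 14 + 19 + 29 + (-9) = 53
σ = (2, 1, 3, 4): 3 + (-8) + 29 + 25 = 49
σ = (2, 1, 4, 3): 3 + (-8) + (-2) + 11 = 4
σ = (2, 3, 1, 4): 3 + 29 + 24 + 25 = 81
σ = (2, 3, 4, 1): 3 + 29 + (-2) + 3 = 33
σ = (2, 4, 1, 3): 3 + 19 + 24 + 11 = 57
σ = (2, 4, 3, 1): 3 + 19 + 29 + 3 = 54
σ = (3, 1, 2, 4): 15 + (-8) + 20 + 25 = 52
σ = (3, 1, 4, 2): 15 + (-8) + (-2) + (-9) = -4
σ = (3, 2, 1, 4): 15 + 25 + 24 + 25 = 89
σ = (3, 2, 4, 1): 15 + 25 + (-2) + 3 = 41
σ = (3, 4, 1, 2): 15 + 19 + 24 + (-9) = 49
σ = (3, 4, 2, 1): 15 + 19 + 20 + 3 = 57
σ = (4, 1, 2, 3): (-7) + (-8) + 20 + 11 = 16
σ = (4, 1, 3, 2): (-7) + (-8) + 29 + (-9) = 5
σ = (4, 2, 1, 3): (-7) + 25 + 24 + 11 = 53
σ = (4, 2, 3, 1): (-7) + 25 + 29 + 3 = 50
σ = (4, 3, 1, 2): (-7) + 29 + 24 + (-9) = 37
σ = (4, 3, 2, 1): (-7) + 29 + 20 + 3 = 45
Optimal value attained by: σ = (3, 1, 4, 2).
Answer: det⊕(T) = -4; verdict: NONSINGULAR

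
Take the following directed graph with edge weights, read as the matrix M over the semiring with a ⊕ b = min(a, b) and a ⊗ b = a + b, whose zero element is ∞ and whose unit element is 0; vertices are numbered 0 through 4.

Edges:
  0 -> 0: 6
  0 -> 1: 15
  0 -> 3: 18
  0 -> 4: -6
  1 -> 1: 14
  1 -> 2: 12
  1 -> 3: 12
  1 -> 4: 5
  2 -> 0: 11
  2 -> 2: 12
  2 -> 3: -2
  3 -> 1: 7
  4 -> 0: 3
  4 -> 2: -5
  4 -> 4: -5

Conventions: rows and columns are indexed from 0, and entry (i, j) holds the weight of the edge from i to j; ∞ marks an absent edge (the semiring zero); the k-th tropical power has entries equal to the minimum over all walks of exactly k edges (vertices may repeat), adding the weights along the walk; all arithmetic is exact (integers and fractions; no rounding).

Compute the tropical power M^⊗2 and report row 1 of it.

M^⊗2:
  [-3, 21, -11, 24, -11]
  [8, 19, 0, 10, 0]
  [17, 5, 24, 10, 5]
  [∞, 21, 19, 19, 12]
  [-2, 18, -10, -7, -10]
Answer: row 1 of M^⊗2 = [8, 19, 0, 10, 0]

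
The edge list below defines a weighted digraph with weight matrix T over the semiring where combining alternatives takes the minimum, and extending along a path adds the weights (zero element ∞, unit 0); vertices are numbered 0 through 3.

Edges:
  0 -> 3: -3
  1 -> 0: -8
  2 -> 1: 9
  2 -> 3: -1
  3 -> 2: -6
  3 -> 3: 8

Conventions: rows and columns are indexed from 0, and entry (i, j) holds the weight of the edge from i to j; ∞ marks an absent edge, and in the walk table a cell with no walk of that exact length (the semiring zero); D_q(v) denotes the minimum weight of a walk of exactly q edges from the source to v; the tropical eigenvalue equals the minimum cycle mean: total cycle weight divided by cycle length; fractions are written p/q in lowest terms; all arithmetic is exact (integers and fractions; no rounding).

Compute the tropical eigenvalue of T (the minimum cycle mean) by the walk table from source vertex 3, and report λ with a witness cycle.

q=0: [∞, ∞, ∞, 0]
q=1: [∞, ∞, -6, 8]
q=2: [∞, 3, 2, -7]
q=3: [-5, 11, -13, 1]
q=4: [3, -4, -5, -14]
Optimal cycle mean attained by: cycle 2->3->2, total (-1) + (-6), length 2.
Answer: λ = -7/2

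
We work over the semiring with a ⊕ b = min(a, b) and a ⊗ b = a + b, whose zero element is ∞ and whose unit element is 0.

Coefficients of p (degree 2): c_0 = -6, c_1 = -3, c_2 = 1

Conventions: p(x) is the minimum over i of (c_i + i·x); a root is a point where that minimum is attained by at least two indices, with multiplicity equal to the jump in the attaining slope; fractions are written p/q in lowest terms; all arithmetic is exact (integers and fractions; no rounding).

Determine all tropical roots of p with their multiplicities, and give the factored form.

hull edge (i=0, c=-6) to (i=1, c=-3): slope 3, span 1
hull edge (i=1, c=-3) to (i=2, c=1): slope 4, span 1
Factored form: p(x) = 1 ⊗ (x ⊕ (-4)) ⊗ (x ⊕ (-3))
Answer: roots = -4 (mult 1), -3 (mult 1)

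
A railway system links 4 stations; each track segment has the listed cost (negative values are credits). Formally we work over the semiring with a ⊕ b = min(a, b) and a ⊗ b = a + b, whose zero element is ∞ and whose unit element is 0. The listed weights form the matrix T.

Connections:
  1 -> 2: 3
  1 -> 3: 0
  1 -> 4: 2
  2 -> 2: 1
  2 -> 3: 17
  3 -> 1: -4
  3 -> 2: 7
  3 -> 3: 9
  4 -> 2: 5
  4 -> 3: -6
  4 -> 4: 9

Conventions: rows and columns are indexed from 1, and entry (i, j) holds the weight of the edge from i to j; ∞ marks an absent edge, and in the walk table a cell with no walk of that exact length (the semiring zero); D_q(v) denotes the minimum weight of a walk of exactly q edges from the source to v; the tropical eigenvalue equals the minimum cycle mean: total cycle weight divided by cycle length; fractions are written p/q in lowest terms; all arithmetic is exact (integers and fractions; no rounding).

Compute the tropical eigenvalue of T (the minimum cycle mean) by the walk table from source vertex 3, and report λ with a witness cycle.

q=0: [∞, ∞, 0, ∞]
q=1: [-4, 7, 9, ∞]
q=2: [5, -1, -4, -2]
q=3: [-8, 0, -8, 7]
q=4: [-12, -5, -8, -6]
Optimal cycle mean attained by: cycle 1->4->3->1, total 2 + (-6) + (-4), length 3.
Answer: λ = -8/3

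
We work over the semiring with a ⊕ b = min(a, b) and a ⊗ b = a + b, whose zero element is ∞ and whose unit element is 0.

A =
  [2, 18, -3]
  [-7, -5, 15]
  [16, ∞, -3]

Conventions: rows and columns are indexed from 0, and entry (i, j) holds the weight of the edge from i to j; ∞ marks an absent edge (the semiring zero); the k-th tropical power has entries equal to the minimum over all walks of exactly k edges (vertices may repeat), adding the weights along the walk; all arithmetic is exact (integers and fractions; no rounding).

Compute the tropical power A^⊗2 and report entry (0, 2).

A^⊗2:
  [4, 13, -6]
  [-12, -10, -10]
  [13, 34, -6]
Key observation: the optimum is the walk 0->2->2, with weight (-3) + (-3) = -6.
Optimal value attained by: walk 0->2->2.
Answer: (A^⊗2)[0][2] = -6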